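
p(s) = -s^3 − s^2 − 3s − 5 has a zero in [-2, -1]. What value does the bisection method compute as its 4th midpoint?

p(-1.5) = 0.625 > 0, so the root lies in [-1.5, -1]
p(-1.25) = -0.859375 < 0, so the root lies in [-1.5, -1.25]
p(-1.375) = -0.166016 < 0, so the root lies in [-1.5, -1.375]
p(-1.4375) = 0.2166 > 0, so the root lies in [-1.4375, -1.375]

-1.4375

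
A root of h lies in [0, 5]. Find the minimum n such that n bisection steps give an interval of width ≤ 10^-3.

13

Width after n steps is 5/2^n. Need 2^n ≥ 5/10^-3 = 5000.
2^12 = 4096 < 5000 ≤ 2^13 = 8192, so n = 13.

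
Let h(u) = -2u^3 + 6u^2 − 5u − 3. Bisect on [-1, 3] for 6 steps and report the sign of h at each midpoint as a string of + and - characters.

h(1) = -4 < 0, so the root lies in [-1, 1]
h(0) = -3 < 0, so the root lies in [-1, 0]
h(-0.5) = 1.25 > 0, so the root lies in [-0.5, 0]
h(-0.25) = -1.3438 < 0, so the root lies in [-0.5, -0.25]
h(-0.375) = -0.1758 < 0, so the root lies in [-0.5, -0.375]
h(-0.4375) = 0.5034 > 0, so the root lies in [-0.4375, -0.375]

--+--+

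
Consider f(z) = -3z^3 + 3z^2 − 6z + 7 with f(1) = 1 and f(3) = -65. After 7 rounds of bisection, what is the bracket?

[1.09375, 1.109375]

z = 2 gives f = -17, negative; keep [1, 2]
z = 1.5 gives f = -5.375, negative; keep [1, 1.5]
z = 1.25 gives f = -1.671875, negative; keep [1, 1.25]
z = 1.125 gives f = -0.2246, negative; keep [1, 1.125]
z = 1.0625 gives f = 0.4133, positive; keep [1.0625, 1.125]
z = 1.09375 gives f = 0.101, positive; keep [1.09375, 1.125]
z = 1.109375 gives f = -0.0601, negative; keep [1.09375, 1.109375]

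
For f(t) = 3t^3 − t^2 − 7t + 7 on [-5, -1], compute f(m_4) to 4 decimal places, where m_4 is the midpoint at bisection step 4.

m = -3, f(m) = -62 (−); new bracket [-3, -1]
m = -2, f(m) = -7 (−); new bracket [-2, -1]
m = -1.5, f(m) = 5.125 (+); new bracket [-2, -1.5]
m = -1.75, f(m) = 0.1094 (+); new bracket [-2, -1.75]

0.1094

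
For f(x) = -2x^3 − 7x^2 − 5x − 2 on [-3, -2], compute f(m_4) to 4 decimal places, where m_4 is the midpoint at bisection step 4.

m = -2.5, f(m) = -2 (−); new bracket [-3, -2.5]
m = -2.75, f(m) = 0.40625 (+); new bracket [-2.75, -2.5]
m = -2.625, f(m) = -0.933594 (−); new bracket [-2.75, -2.625]
m = -2.6875, f(m) = -0.2993 (−); new bracket [-2.75, -2.6875]

-0.2993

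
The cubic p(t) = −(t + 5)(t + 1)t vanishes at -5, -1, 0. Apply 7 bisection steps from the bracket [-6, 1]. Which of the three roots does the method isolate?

m = -2.5, p(m) = -9.375 (−); new bracket [-6, -2.5]
m = -4.25, p(m) = -10.359375 (−); new bracket [-6, -4.25]
m = -5.125, p(m) = 2.642578 (+); new bracket [-5.125, -4.25]
m = -4.6875, p(m) = -5.4016 (−); new bracket [-5.125, -4.6875]
m = -4.90625, p(m) = -1.7967 (−); new bracket [-5.125, -4.90625]
m = -5.015625, p(m) = 0.3147 (+); new bracket [-5.015625, -4.90625]
m = -4.9609375, p(m) = -0.7676 (−); new bracket [-5.015625, -4.9609375]

-5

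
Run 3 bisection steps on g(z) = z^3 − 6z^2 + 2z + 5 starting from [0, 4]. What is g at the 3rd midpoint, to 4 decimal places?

midpoint 2: g = -7 < 0 → [0, 2]
midpoint 1: g = 2 > 0 → [1, 2]
midpoint 1.5: g = -2.125 < 0 → [1, 1.5]

-2.1250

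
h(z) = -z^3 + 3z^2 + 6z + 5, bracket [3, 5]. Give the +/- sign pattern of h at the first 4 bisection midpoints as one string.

m = 4, h(m) = 13 (+); new bracket [4, 5]
m = 4.5, h(m) = 1.625 (+); new bracket [4.5, 5]
m = 4.75, h(m) = -5.984375 (−); new bracket [4.5, 4.75]
m = 4.625, h(m) = -2.0098 (−); new bracket [4.5, 4.625]

++--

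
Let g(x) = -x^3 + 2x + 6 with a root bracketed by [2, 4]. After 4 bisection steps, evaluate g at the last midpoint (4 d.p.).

0.6543

x = 3 gives g = -15, negative; keep [2, 3]
x = 2.5 gives g = -4.625, negative; keep [2, 2.5]
x = 2.25 gives g = -0.890625, negative; keep [2, 2.25]
x = 2.125 gives g = 0.6543, positive; keep [2.125, 2.25]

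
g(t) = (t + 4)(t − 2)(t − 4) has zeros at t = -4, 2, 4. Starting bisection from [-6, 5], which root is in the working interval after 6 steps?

t = -0.5 gives g = 39.375, positive; keep [-6, -0.5]
t = -3.25 gives g = 28.546875, positive; keep [-6, -3.25]
t = -4.625 gives g = -35.712891, negative; keep [-4.625, -3.25]
t = -3.9375 gives g = 2.9456, positive; keep [-4.625, -3.9375]
t = -4.28125 gives g = -14.6297, negative; keep [-4.28125, -3.9375]
t = -4.109375 gives g = -5.4188, negative; keep [-4.109375, -3.9375]

-4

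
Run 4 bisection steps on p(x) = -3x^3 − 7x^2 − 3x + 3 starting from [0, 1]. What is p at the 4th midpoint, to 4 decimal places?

0.0964

x = 0.5 gives p = -0.625, negative; keep [0, 0.5]
x = 0.25 gives p = 1.765625, positive; keep [0.25, 0.5]
x = 0.375 gives p = 0.732422, positive; keep [0.375, 0.5]
x = 0.4375 gives p = 0.0964, positive; keep [0.4375, 0.5]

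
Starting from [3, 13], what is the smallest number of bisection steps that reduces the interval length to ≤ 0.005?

Width after n steps is 10/2^n. Need 2^n ≥ 10/0.005 = 2000.
2^10 = 1024 < 2000 ≤ 2^11 = 2048, so n = 11.

11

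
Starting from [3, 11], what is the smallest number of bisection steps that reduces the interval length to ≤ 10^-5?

Width after n steps is 8/2^n. Need 2^n ≥ 8/10^-5 = 800000.
2^19 = 524288 < 800000 ≤ 2^20 = 1048576, so n = 20.

20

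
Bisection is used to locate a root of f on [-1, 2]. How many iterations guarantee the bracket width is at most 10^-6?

22

Width after n steps is 3/2^n. Need 2^n ≥ 3/10^-6 = 3000000.
2^21 = 2097152 < 3000000 ≤ 2^22 = 4194304, so n = 22.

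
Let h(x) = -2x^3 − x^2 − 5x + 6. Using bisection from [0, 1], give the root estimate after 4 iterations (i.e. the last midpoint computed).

h(0.5) = 3 > 0, so the root lies in [0.5, 1]
h(0.75) = 0.84375 > 0, so the root lies in [0.75, 1]
h(0.875) = -0.480469 < 0, so the root lies in [0.75, 0.875]
h(0.8125) = 0.2046 > 0, so the root lies in [0.8125, 0.875]

0.8125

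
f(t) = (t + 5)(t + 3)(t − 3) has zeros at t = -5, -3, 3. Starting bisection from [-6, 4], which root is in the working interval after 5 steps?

midpoint -1: f = -32 < 0 → [-1, 4]
midpoint 1.5: f = -43.875 < 0 → [1.5, 4]
midpoint 2.75: f = -11.140625 < 0 → [2.75, 4]
midpoint 3.375: f = 20.0215 > 0 → [2.75, 3.375]
midpoint 3.0625: f = 3.0549 > 0 → [2.75, 3.0625]

3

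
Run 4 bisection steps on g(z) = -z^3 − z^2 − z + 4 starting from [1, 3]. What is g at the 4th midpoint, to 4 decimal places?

0.1855

z = 2 gives g = -10, negative; keep [1, 2]
z = 1.5 gives g = -3.125, negative; keep [1, 1.5]
z = 1.25 gives g = -0.765625, negative; keep [1, 1.25]
z = 1.125 gives g = 0.1855, positive; keep [1.125, 1.25]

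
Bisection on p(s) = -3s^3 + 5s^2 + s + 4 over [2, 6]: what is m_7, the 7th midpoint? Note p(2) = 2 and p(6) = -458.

m = 4, p(m) = -104 (−); new bracket [2, 4]
m = 3, p(m) = -29 (−); new bracket [2, 3]
m = 2.5, p(m) = -9.125 (−); new bracket [2, 2.5]
m = 2.25, p(m) = -2.6094 (−); new bracket [2, 2.25]
m = 2.125, p(m) = -0.084 (−); new bracket [2, 2.125]
m = 2.0625, p(m) = 1.011 (+); new bracket [2.0625, 2.125]
m = 2.09375, p(m) = 0.477 (+); new bracket [2.09375, 2.125]

2.09375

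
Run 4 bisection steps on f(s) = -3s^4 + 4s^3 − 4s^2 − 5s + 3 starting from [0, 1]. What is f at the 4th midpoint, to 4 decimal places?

midpoint 0.5: f = -0.1875 < 0 → [0, 0.5]
midpoint 0.25: f = 1.550781 > 0 → [0.25, 0.5]
midpoint 0.375: f = 0.714111 > 0 → [0.375, 0.5]
midpoint 0.4375: f = 0.2719 > 0 → [0.4375, 0.5]

0.2719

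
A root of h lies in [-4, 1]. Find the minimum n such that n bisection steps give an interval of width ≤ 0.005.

Width after n steps is 5/2^n. Need 2^n ≥ 5/0.005 = 1000.
2^9 = 512 < 1000 ≤ 2^10 = 1024, so n = 10.

10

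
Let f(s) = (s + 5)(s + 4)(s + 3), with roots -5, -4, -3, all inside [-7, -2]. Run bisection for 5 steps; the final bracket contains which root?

m = -4.5, f(m) = 0.375 (+); new bracket [-7, -4.5]
m = -5.75, f(m) = -3.609375 (−); new bracket [-5.75, -4.5]
m = -5.125, f(m) = -0.298828 (−); new bracket [-5.125, -4.5]
m = -4.8125, f(m) = 0.2761 (+); new bracket [-5.125, -4.8125]
m = -4.96875, f(m) = 0.0596 (+); new bracket [-5.125, -4.96875]

-5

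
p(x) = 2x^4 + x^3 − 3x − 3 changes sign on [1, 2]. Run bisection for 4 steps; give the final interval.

[1.1875, 1.25]

m = 1.5, p(m) = 6 (+); new bracket [1, 1.5]
m = 1.25, p(m) = 0.085938 (+); new bracket [1, 1.25]
m = 1.125, p(m) = -1.747559 (−); new bracket [1.125, 1.25]
m = 1.1875, p(m) = -0.9109 (−); new bracket [1.1875, 1.25]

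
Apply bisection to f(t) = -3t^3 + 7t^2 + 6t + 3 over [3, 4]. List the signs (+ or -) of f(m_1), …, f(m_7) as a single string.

---+-++

m = 3.5, f(m) = -18.875 (−); new bracket [3, 3.5]
m = 3.25, f(m) = -6.546875 (−); new bracket [3, 3.25]
m = 3.125, f(m) = -1.443359 (−); new bracket [3, 3.125]
m = 3.0625, f(m) = 0.8586 (+); new bracket [3.0625, 3.125]
m = 3.09375, f(m) = -0.272 (−); new bracket [3.0625, 3.09375]
m = 3.078125, f(m) = 0.2984 (+); new bracket [3.078125, 3.09375]
m = 3.0859375, f(m) = 0.0145 (+); new bracket [3.0859375, 3.09375]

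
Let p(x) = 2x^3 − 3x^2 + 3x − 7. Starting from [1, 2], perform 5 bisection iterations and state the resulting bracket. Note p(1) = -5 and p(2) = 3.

[1.75, 1.78125]

midpoint 1.5: p = -2.5 < 0 → [1.5, 2]
midpoint 1.75: p = -0.21875 < 0 → [1.75, 2]
midpoint 1.875: p = 1.261719 > 0 → [1.75, 1.875]
midpoint 1.8125: p = 0.4907 > 0 → [1.75, 1.8125]
midpoint 1.78125: p = 0.1285 > 0 → [1.75, 1.78125]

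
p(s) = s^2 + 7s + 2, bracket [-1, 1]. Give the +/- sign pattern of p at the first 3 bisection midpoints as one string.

m = 0, p(m) = 2 (+); new bracket [-1, 0]
m = -0.5, p(m) = -1.25 (−); new bracket [-0.5, 0]
m = -0.25, p(m) = 0.3125 (+); new bracket [-0.5, -0.25]

+-+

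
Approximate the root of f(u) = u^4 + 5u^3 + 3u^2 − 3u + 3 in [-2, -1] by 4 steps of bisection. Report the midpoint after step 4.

-1.8125

u = -1.5 gives f = 2.4375, positive; keep [-2, -1.5]
u = -1.75 gives f = 0.019531, positive; keep [-2, -1.75]
u = -1.875 gives f = -1.42749, negative; keep [-1.875, -1.75]
u = -1.8125 gives f = -0.6865, negative; keep [-1.8125, -1.75]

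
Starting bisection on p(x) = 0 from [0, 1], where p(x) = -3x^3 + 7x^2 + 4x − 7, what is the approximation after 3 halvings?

x = 0.5 gives p = -3.625, negative; keep [0.5, 1]
x = 0.75 gives p = -1.328125, negative; keep [0.75, 1]
x = 0.875 gives p = -0.150391, negative; keep [0.875, 1]

0.875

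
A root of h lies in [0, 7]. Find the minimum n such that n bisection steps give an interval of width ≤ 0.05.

8

Width after n steps is 7/2^n. Need 2^n ≥ 7/0.05 = 140.
2^7 = 128 < 140 ≤ 2^8 = 256, so n = 8.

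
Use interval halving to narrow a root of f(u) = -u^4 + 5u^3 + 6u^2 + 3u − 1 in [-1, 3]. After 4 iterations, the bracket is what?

m = 1, f(m) = 12 (+); new bracket [-1, 1]
m = 0, f(m) = -1 (−); new bracket [0, 1]
m = 0.5, f(m) = 2.5625 (+); new bracket [0, 0.5]
m = 0.25, f(m) = 0.1992 (+); new bracket [0, 0.25]

[0, 0.25]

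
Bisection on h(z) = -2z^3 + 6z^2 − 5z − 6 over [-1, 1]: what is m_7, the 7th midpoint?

z = 0 gives h = -6, negative; keep [-1, 0]
z = -0.5 gives h = -1.75, negative; keep [-1, -0.5]
z = -0.75 gives h = 1.96875, positive; keep [-0.75, -0.5]
z = -0.625 gives h = -0.043, negative; keep [-0.75, -0.625]
z = -0.6875 gives h = 0.9233, positive; keep [-0.6875, -0.625]
z = -0.65625 gives h = 0.4305, positive; keep [-0.65625, -0.625]
z = -0.640625 gives h = 0.1914, positive; keep [-0.640625, -0.625]

-0.640625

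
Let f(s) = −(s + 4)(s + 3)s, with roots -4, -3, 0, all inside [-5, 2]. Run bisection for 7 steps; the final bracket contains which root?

midpoint -1.5: f = 5.625 > 0 → [-1.5, 2]
midpoint 0.25: f = -3.453125 < 0 → [-1.5, 0.25]
midpoint -0.625: f = 5.009766 > 0 → [-0.625, 0.25]
midpoint -0.1875: f = 2.0105 > 0 → [-0.1875, 0.25]
midpoint 0.03125: f = -0.3819 < 0 → [-0.1875, 0.03125]
midpoint -0.078125: f = 0.8953 > 0 → [-0.078125, 0.03125]
midpoint -0.0234375: f = 0.2774 > 0 → [-0.0234375, 0.03125]

0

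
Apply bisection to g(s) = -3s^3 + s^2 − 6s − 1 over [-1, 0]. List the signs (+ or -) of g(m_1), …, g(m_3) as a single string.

g(-0.5) = 2.625 > 0, so the root lies in [-0.5, 0]
g(-0.25) = 0.609375 > 0, so the root lies in [-0.25, 0]
g(-0.125) = -0.228516 < 0, so the root lies in [-0.25, -0.125]

++-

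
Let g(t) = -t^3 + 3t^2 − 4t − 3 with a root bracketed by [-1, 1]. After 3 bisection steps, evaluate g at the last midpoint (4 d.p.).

2.1094

midpoint 0: g = -3 < 0 → [-1, 0]
midpoint -0.5: g = -0.125 < 0 → [-1, -0.5]
midpoint -0.75: g = 2.109375 > 0 → [-0.75, -0.5]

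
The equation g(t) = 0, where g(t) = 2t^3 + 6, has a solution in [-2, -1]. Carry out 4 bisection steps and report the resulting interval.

[-1.5, -1.4375]

t = -1.5 gives g = -0.75, negative; keep [-1.5, -1]
t = -1.25 gives g = 2.09375, positive; keep [-1.5, -1.25]
t = -1.375 gives g = 0.800781, positive; keep [-1.5, -1.375]
t = -1.4375 gives g = 0.0591, positive; keep [-1.5, -1.4375]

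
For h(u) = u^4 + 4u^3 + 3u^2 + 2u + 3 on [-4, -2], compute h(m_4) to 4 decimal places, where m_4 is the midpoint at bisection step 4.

midpoint -3: h = -3 < 0 → [-4, -3]
midpoint -3.5: h = 11.3125 > 0 → [-3.5, -3]
midpoint -3.25: h = 2.441406 > 0 → [-3.25, -3]
midpoint -3.125: h = -0.656 < 0 → [-3.25, -3.125]

-0.6560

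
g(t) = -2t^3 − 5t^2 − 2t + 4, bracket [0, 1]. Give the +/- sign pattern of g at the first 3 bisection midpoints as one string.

+-+

m = 0.5, g(m) = 1.5 (+); new bracket [0.5, 1]
m = 0.75, g(m) = -1.15625 (−); new bracket [0.5, 0.75]
m = 0.625, g(m) = 0.308594 (+); new bracket [0.625, 0.75]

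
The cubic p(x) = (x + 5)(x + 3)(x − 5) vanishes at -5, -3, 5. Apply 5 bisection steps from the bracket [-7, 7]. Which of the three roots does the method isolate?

p(0) = -75 < 0, so the root lies in [0, 7]
p(3.5) = -82.875 < 0, so the root lies in [3.5, 7]
p(5.25) = 21.140625 > 0, so the root lies in [3.5, 5.25]
p(4.375) = -43.2129 < 0, so the root lies in [4.375, 5.25]
p(4.8125) = -14.3738 < 0, so the root lies in [4.8125, 5.25]

5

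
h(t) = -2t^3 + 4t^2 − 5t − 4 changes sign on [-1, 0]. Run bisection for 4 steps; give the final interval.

h(-0.5) = -0.25 < 0, so the root lies in [-1, -0.5]
h(-0.75) = 2.84375 > 0, so the root lies in [-0.75, -0.5]
h(-0.625) = 1.175781 > 0, so the root lies in [-0.625, -0.5]
h(-0.5625) = 0.4341 > 0, so the root lies in [-0.5625, -0.5]

[-0.5625, -0.5]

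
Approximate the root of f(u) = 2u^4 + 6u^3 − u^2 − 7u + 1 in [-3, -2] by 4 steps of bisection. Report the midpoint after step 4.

f(-2.5) = -3.375 < 0, so the root lies in [-3, -2.5]
f(-2.75) = 2.289062 > 0, so the root lies in [-2.75, -2.5]
f(-2.625) = -1.081543 < 0, so the root lies in [-2.75, -2.625]
f(-2.6875) = 0.458 > 0, so the root lies in [-2.6875, -2.625]

-2.6875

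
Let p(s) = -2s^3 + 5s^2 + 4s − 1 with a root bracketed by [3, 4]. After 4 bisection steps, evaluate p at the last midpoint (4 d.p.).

s = 3.5 gives p = -11.5, negative; keep [3, 3.5]
s = 3.25 gives p = -3.84375, negative; keep [3, 3.25]
s = 3.125 gives p = -0.707031, negative; keep [3, 3.125]
s = 3.0625 gives p = 0.6987, positive; keep [3.0625, 3.125]

0.6987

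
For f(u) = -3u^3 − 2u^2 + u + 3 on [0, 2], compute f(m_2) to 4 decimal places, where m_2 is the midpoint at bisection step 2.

m = 1, f(m) = -1 (−); new bracket [0, 1]
m = 0.5, f(m) = 2.625 (+); new bracket [0.5, 1]

2.6250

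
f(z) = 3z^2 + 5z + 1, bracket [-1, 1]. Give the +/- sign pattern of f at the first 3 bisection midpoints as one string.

+--

m = 0, f(m) = 1 (+); new bracket [-1, 0]
m = -0.5, f(m) = -0.75 (−); new bracket [-0.5, 0]
m = -0.25, f(m) = -0.0625 (−); new bracket [-0.25, 0]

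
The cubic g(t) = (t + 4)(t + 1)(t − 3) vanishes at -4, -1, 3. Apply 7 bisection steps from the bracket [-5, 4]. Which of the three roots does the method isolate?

3

t = -0.5 gives g = -6.125, negative; keep [-0.5, 4]
t = 1.75 gives g = -19.765625, negative; keep [1.75, 4]
t = 2.875 gives g = -3.330078, negative; keep [2.875, 4]
t = 3.4375 gives g = 14.4392, positive; keep [2.875, 3.4375]
t = 3.15625 gives g = 4.6474, positive; keep [2.875, 3.15625]
t = 3.015625 gives g = 0.4402, positive; keep [2.875, 3.015625]
t = 2.9453125 gives g = -1.4985, negative; keep [2.9453125, 3.015625]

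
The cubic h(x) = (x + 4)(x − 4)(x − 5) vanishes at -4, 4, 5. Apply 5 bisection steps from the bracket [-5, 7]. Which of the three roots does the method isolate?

h(1) = 60 > 0, so the root lies in [-5, 1]
h(-2) = 84 > 0, so the root lies in [-5, -2]
h(-3.5) = 31.875 > 0, so the root lies in [-5, -3.5]
h(-4.25) = -19.0781 < 0, so the root lies in [-4.25, -3.5]
h(-3.875) = 8.7363 > 0, so the root lies in [-4.25, -3.875]

-4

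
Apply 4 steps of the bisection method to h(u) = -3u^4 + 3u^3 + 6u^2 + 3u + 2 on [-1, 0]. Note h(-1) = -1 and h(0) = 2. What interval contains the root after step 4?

[-0.9375, -0.875]

midpoint -0.5: h = 1.4375 > 0 → [-1, -0.5]
midpoint -0.75: h = 0.910156 > 0 → [-1, -0.75]
midpoint -0.875: h = 0.200439 > 0 → [-1, -0.875]
midpoint -0.9375: h = -0.3284 < 0 → [-0.9375, -0.875]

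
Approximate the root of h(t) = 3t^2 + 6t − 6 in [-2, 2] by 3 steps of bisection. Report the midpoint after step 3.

0.5

t = 0 gives h = -6, negative; keep [0, 2]
t = 1 gives h = 3, positive; keep [0, 1]
t = 0.5 gives h = -2.25, negative; keep [0.5, 1]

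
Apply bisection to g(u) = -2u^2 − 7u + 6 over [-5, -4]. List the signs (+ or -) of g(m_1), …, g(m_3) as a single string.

m = -4.5, g(m) = -3 (−); new bracket [-4.5, -4]
m = -4.25, g(m) = -0.375 (−); new bracket [-4.25, -4]
m = -4.125, g(m) = 0.84375 (+); new bracket [-4.25, -4.125]

--+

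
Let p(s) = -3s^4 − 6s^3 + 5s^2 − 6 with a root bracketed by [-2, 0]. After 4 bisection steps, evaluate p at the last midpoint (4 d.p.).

0.0891

midpoint -1: p = 2 > 0 → [-1, 0]
midpoint -0.5: p = -4.1875 < 0 → [-1, -0.5]
midpoint -0.75: p = -1.605469 < 0 → [-1, -0.75]
midpoint -0.875: p = 0.0891 > 0 → [-0.875, -0.75]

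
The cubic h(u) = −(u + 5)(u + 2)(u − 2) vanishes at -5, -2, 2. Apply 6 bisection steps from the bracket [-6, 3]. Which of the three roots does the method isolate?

u = -1.5 gives h = 6.125, positive; keep [-1.5, 3]
u = 0.75 gives h = 19.765625, positive; keep [0.75, 3]
u = 1.875 gives h = 3.330078, positive; keep [1.875, 3]
u = 2.4375 gives h = -14.4392, negative; keep [1.875, 2.4375]
u = 2.15625 gives h = -4.6474, negative; keep [1.875, 2.15625]
u = 2.015625 gives h = -0.4402, negative; keep [1.875, 2.015625]

2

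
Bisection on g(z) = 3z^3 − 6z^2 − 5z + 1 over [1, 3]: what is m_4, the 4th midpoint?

2.625

m = 2, g(m) = -9 (−); new bracket [2, 3]
m = 2.5, g(m) = -2.125 (−); new bracket [2.5, 3]
m = 2.75, g(m) = 4.265625 (+); new bracket [2.5, 2.75]
m = 2.625, g(m) = 0.7949 (+); new bracket [2.5, 2.625]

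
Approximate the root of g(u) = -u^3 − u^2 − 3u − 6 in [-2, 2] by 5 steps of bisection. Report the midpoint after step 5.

midpoint 0: g = -6 < 0 → [-2, 0]
midpoint -1: g = -3 < 0 → [-2, -1]
midpoint -1.5: g = -0.375 < 0 → [-2, -1.5]
midpoint -1.75: g = 1.5469 > 0 → [-1.75, -1.5]
midpoint -1.625: g = 0.5254 > 0 → [-1.625, -1.5]

-1.625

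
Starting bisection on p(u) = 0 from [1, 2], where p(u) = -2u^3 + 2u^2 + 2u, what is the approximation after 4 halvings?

m = 1.5, p(m) = 0.75 (+); new bracket [1.5, 2]
m = 1.75, p(m) = -1.09375 (−); new bracket [1.5, 1.75]
m = 1.625, p(m) = -0.050781 (−); new bracket [1.5, 1.625]
m = 1.5625, p(m) = 0.3784 (+); new bracket [1.5625, 1.625]

1.5625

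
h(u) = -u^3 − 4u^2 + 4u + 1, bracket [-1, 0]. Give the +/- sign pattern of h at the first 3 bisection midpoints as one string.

u = -0.5 gives h = -1.875, negative; keep [-0.5, 0]
u = -0.25 gives h = -0.234375, negative; keep [-0.25, 0]
u = -0.125 gives h = 0.439453, positive; keep [-0.25, -0.125]

--+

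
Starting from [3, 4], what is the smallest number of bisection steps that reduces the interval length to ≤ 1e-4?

Width after n steps is 1/2^n. Need 2^n ≥ 1/1e-4 = 10000.
2^13 = 8192 < 10000 ≤ 2^14 = 16384, so n = 14.

14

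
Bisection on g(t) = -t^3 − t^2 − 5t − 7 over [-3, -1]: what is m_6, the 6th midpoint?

t = -2 gives g = 7, positive; keep [-2, -1]
t = -1.5 gives g = 1.625, positive; keep [-1.5, -1]
t = -1.25 gives g = -0.359375, negative; keep [-1.5, -1.25]
t = -1.375 gives g = 0.584, positive; keep [-1.375, -1.25]
t = -1.3125 gives g = 0.1008, positive; keep [-1.3125, -1.25]
t = -1.28125 gives g = -0.132, negative; keep [-1.3125, -1.28125]

-1.28125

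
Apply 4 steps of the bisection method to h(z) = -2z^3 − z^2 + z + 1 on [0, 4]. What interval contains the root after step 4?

[0.75, 1]

midpoint 2: h = -17 < 0 → [0, 2]
midpoint 1: h = -1 < 0 → [0, 1]
midpoint 0.5: h = 1 > 0 → [0.5, 1]
midpoint 0.75: h = 0.3438 > 0 → [0.75, 1]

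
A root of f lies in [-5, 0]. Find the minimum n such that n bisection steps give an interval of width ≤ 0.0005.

14

Width after n steps is 5/2^n. Need 2^n ≥ 5/0.0005 = 10000.
2^13 = 8192 < 10000 ≤ 2^14 = 16384, so n = 14.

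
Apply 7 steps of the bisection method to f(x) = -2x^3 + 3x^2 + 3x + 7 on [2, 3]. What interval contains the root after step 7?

[2.59375, 2.6015625]

f(2.5) = 2 > 0, so the root lies in [2.5, 3]
f(2.75) = -3.65625 < 0, so the root lies in [2.5, 2.75]
f(2.625) = -0.628906 < 0, so the root lies in [2.5, 2.625]
f(2.5625) = 0.7339 > 0, so the root lies in [2.5625, 2.625]
f(2.59375) = 0.0648 > 0, so the root lies in [2.59375, 2.625]
f(2.609375) = -0.279 < 0, so the root lies in [2.59375, 2.609375]
f(2.6015625) = -0.1063 < 0, so the root lies in [2.59375, 2.6015625]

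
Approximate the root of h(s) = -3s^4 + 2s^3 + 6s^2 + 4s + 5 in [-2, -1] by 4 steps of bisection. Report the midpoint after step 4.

-1.1875

s = -1.5 gives h = -9.4375, negative; keep [-1.5, -1]
s = -1.25 gives h = -1.855469, negative; keep [-1.25, -1]
s = -1.125 gives h = 0.440674, positive; keep [-1.25, -1.125]
s = -1.1875 gives h = -0.6038, negative; keep [-1.1875, -1.125]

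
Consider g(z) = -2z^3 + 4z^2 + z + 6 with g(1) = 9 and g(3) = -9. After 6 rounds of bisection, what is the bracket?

[2.625, 2.65625]

midpoint 2: g = 8 > 0 → [2, 3]
midpoint 2.5: g = 2.25 > 0 → [2.5, 3]
midpoint 2.75: g = -2.59375 < 0 → [2.5, 2.75]
midpoint 2.625: g = 0.0117 > 0 → [2.625, 2.75]
midpoint 2.6875: g = -1.2437 < 0 → [2.625, 2.6875]
midpoint 2.65625: g = -0.6043 < 0 → [2.625, 2.65625]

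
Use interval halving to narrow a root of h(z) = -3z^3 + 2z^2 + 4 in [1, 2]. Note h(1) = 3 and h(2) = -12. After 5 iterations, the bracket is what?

[1.34375, 1.375]

m = 1.5, h(m) = -1.625 (−); new bracket [1, 1.5]
m = 1.25, h(m) = 1.265625 (+); new bracket [1.25, 1.5]
m = 1.375, h(m) = -0.017578 (−); new bracket [1.25, 1.375]
m = 1.3125, h(m) = 0.6624 (+); new bracket [1.3125, 1.375]
m = 1.34375, h(m) = 0.3322 (+); new bracket [1.34375, 1.375]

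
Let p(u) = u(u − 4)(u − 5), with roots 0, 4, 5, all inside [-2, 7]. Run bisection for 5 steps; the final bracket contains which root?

m = 2.5, p(m) = 9.375 (+); new bracket [-2, 2.5]
m = 0.25, p(m) = 4.453125 (+); new bracket [-2, 0.25]
m = -0.875, p(m) = -25.060547 (−); new bracket [-0.875, 0.25]
m = -0.3125, p(m) = -7.1594 (−); new bracket [-0.3125, 0.25]
m = -0.03125, p(m) = -0.6338 (−); new bracket [-0.03125, 0.25]

0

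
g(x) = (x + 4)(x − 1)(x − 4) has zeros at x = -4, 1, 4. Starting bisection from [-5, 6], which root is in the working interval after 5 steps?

m = 0.5, g(m) = 7.875 (+); new bracket [-5, 0.5]
m = -2.25, g(m) = 35.546875 (+); new bracket [-5, -2.25]
m = -3.625, g(m) = 13.224609 (+); new bracket [-5, -3.625]
m = -4.3125, g(m) = -13.8 (−); new bracket [-4.3125, -3.625]
m = -3.96875, g(m) = 1.2373 (+); new bracket [-4.3125, -3.96875]

-4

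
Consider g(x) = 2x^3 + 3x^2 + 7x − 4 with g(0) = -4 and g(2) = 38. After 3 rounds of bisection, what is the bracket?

g(1) = 8 > 0, so the root lies in [0, 1]
g(0.5) = 0.5 > 0, so the root lies in [0, 0.5]
g(0.25) = -2.03125 < 0, so the root lies in [0.25, 0.5]

[0.25, 0.5]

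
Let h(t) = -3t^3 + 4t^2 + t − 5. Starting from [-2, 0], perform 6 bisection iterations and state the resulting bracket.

t = -1 gives h = 1, positive; keep [-1, 0]
t = -0.5 gives h = -4.125, negative; keep [-1, -0.5]
t = -0.75 gives h = -2.234375, negative; keep [-1, -0.75]
t = -0.875 gives h = -0.8027, negative; keep [-1, -0.875]
t = -0.9375 gives h = 0.05, positive; keep [-0.9375, -0.875]
t = -0.90625 gives h = -0.3882, negative; keep [-0.9375, -0.90625]

[-0.9375, -0.90625]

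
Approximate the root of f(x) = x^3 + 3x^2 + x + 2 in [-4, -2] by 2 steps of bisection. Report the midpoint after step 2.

-2.5

midpoint -3: f = -1 < 0 → [-3, -2]
midpoint -2.5: f = 2.625 > 0 → [-3, -2.5]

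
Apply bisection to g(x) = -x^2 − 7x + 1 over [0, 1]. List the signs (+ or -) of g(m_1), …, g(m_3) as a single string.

g(0.5) = -2.75 < 0, so the root lies in [0, 0.5]
g(0.25) = -0.8125 < 0, so the root lies in [0, 0.25]
g(0.125) = 0.109375 > 0, so the root lies in [0.125, 0.25]

--+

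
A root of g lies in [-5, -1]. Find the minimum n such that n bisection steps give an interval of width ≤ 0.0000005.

Width after n steps is 4/2^n. Need 2^n ≥ 4/0.0000005 = 8000000.
2^22 = 4194304 < 8000000 ≤ 2^23 = 8388608, so n = 23.

23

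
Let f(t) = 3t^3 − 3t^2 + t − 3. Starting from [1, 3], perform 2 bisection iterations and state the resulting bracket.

m = 2, f(m) = 11 (+); new bracket [1, 2]
m = 1.5, f(m) = 1.875 (+); new bracket [1, 1.5]

[1, 1.5]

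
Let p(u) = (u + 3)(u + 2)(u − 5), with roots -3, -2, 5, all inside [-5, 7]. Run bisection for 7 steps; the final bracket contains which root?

5

m = 1, p(m) = -48 (−); new bracket [1, 7]
m = 4, p(m) = -42 (−); new bracket [4, 7]
m = 5.5, p(m) = 31.875 (+); new bracket [4, 5.5]
m = 4.75, p(m) = -13.0781 (−); new bracket [4.75, 5.5]
m = 5.125, p(m) = 7.2363 (+); new bracket [4.75, 5.125]
m = 4.9375, p(m) = -3.4417 (−); new bracket [4.9375, 5.125]
m = 5.03125, p(m) = 1.7647 (+); new bracket [4.9375, 5.03125]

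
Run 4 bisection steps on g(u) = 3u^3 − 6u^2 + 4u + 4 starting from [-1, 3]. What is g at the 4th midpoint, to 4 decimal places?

-3.6406

g(1) = 5 > 0, so the root lies in [-1, 1]
g(0) = 4 > 0, so the root lies in [-1, 0]
g(-0.5) = 0.125 > 0, so the root lies in [-1, -0.5]
g(-0.75) = -3.6406 < 0, so the root lies in [-0.75, -0.5]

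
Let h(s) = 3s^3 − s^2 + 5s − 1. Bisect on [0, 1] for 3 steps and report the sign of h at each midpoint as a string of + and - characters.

midpoint 0.5: h = 1.625 > 0 → [0, 0.5]
midpoint 0.25: h = 0.234375 > 0 → [0, 0.25]
midpoint 0.125: h = -0.384766 < 0 → [0.125, 0.25]

++-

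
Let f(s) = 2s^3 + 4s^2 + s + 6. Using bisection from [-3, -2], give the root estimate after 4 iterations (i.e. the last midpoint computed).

m = -2.5, f(m) = -2.75 (−); new bracket [-2.5, -2]
m = -2.25, f(m) = 1.21875 (+); new bracket [-2.5, -2.25]
m = -2.375, f(m) = -0.605469 (−); new bracket [-2.375, -2.25]
m = -2.3125, f(m) = 0.3452 (+); new bracket [-2.375, -2.3125]

-2.3125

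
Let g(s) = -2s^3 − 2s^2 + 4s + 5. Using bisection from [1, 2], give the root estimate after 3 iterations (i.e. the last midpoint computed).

midpoint 1.5: g = -0.25 < 0 → [1, 1.5]
midpoint 1.25: g = 2.96875 > 0 → [1.25, 1.5]
midpoint 1.375: g = 1.519531 > 0 → [1.375, 1.5]

1.375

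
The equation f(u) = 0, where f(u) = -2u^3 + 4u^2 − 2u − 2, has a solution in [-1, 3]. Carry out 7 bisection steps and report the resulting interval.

f(1) = -2 < 0, so the root lies in [-1, 1]
f(0) = -2 < 0, so the root lies in [-1, 0]
f(-0.5) = 0.25 > 0, so the root lies in [-0.5, 0]
f(-0.25) = -1.2188 < 0, so the root lies in [-0.5, -0.25]
f(-0.375) = -0.582 < 0, so the root lies in [-0.5, -0.375]
f(-0.4375) = -0.1919 < 0, so the root lies in [-0.5, -0.4375]
f(-0.46875) = 0.0224 > 0, so the root lies in [-0.46875, -0.4375]

[-0.46875, -0.4375]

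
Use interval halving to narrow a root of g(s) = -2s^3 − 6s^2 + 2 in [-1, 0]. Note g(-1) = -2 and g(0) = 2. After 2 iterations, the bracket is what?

[-0.75, -0.5]

s = -0.5 gives g = 0.75, positive; keep [-1, -0.5]
s = -0.75 gives g = -0.53125, negative; keep [-0.75, -0.5]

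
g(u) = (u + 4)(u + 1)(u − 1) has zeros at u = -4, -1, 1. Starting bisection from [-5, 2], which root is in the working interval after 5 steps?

-4

u = -1.5 gives g = 3.125, positive; keep [-5, -1.5]
u = -3.25 gives g = 7.171875, positive; keep [-5, -3.25]
u = -4.125 gives g = -2.001953, negative; keep [-4.125, -3.25]
u = -3.6875 gives g = 3.9368, positive; keep [-4.125, -3.6875]
u = -3.90625 gives g = 1.3368, positive; keep [-4.125, -3.90625]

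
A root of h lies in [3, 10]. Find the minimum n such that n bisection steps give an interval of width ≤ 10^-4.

17

Width after n steps is 7/2^n. Need 2^n ≥ 7/10^-4 = 70000.
2^16 = 65536 < 70000 ≤ 2^17 = 131072, so n = 17.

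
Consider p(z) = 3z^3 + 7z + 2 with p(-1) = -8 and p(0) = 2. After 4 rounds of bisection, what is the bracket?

midpoint -0.5: p = -1.875 < 0 → [-0.5, 0]
midpoint -0.25: p = 0.203125 > 0 → [-0.5, -0.25]
midpoint -0.375: p = -0.783203 < 0 → [-0.375, -0.25]
midpoint -0.3125: p = -0.2791 < 0 → [-0.3125, -0.25]

[-0.3125, -0.25]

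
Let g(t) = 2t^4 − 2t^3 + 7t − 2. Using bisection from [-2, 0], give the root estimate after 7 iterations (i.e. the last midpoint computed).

-1.359375

midpoint -1: g = -5 < 0 → [-2, -1]
midpoint -1.5: g = 4.375 > 0 → [-1.5, -1]
midpoint -1.25: g = -1.960938 < 0 → [-1.5, -1.25]
midpoint -1.375: g = 0.7231 > 0 → [-1.375, -1.25]
midpoint -1.3125: g = -0.7304 < 0 → [-1.375, -1.3125]
midpoint -1.34375: g = -0.0327 < 0 → [-1.375, -1.34375]
midpoint -1.359375: g = 0.3378 > 0 → [-1.359375, -1.34375]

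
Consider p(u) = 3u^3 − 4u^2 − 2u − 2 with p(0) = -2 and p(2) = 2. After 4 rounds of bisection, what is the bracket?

[1.875, 2]

m = 1, p(m) = -5 (−); new bracket [1, 2]
m = 1.5, p(m) = -3.875 (−); new bracket [1.5, 2]
m = 1.75, p(m) = -1.671875 (−); new bracket [1.75, 2]
m = 1.875, p(m) = -0.0371 (−); new bracket [1.875, 2]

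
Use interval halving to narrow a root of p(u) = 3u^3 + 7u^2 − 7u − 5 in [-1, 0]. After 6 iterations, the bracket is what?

p(-0.5) = -0.125 < 0, so the root lies in [-1, -0.5]
p(-0.75) = 2.921875 > 0, so the root lies in [-0.75, -0.5]
p(-0.625) = 1.376953 > 0, so the root lies in [-0.625, -0.5]
p(-0.5625) = 0.6184 > 0, so the root lies in [-0.5625, -0.5]
p(-0.53125) = 0.2445 > 0, so the root lies in [-0.53125, -0.5]
p(-0.515625) = 0.0592 > 0, so the root lies in [-0.515625, -0.5]

[-0.515625, -0.5]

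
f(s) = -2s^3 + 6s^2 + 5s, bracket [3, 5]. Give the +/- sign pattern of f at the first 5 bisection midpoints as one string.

-+-+-

m = 4, f(m) = -12 (−); new bracket [3, 4]
m = 3.5, f(m) = 5.25 (+); new bracket [3.5, 4]
m = 3.75, f(m) = -2.34375 (−); new bracket [3.5, 3.75]
m = 3.625, f(m) = 1.6992 (+); new bracket [3.625, 3.75]
m = 3.6875, f(m) = -0.2593 (−); new bracket [3.625, 3.6875]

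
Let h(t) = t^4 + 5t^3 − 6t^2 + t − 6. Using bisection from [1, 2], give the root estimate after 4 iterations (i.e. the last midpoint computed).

1.3125

t = 1.5 gives h = 3.9375, positive; keep [1, 1.5]
t = 1.25 gives h = -1.917969, negative; keep [1.25, 1.5]
t = 1.375 gives h = 0.60376, positive; keep [1.25, 1.375]
t = 1.3125 gives h = -0.751, negative; keep [1.3125, 1.375]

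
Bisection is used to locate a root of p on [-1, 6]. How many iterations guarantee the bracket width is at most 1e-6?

Width after n steps is 7/2^n. Need 2^n ≥ 7/1e-6 = 7000000.
2^22 = 4194304 < 7000000 ≤ 2^23 = 8388608, so n = 23.

23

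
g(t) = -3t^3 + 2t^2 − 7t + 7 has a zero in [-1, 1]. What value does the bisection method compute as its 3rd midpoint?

0.75

g(0) = 7 > 0, so the root lies in [0, 1]
g(0.5) = 3.625 > 0, so the root lies in [0.5, 1]
g(0.75) = 1.609375 > 0, so the root lies in [0.75, 1]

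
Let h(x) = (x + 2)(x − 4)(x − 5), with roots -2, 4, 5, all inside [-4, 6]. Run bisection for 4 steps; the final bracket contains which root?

-2

h(1) = 36 > 0, so the root lies in [-4, 1]
h(-1.5) = 17.875 > 0, so the root lies in [-4, -1.5]
h(-2.75) = -39.234375 < 0, so the root lies in [-2.75, -1.5]
h(-2.125) = -5.4551 < 0, so the root lies in [-2.125, -1.5]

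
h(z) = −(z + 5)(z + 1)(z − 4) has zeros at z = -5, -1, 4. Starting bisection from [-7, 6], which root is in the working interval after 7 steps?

midpoint -0.5: h = 10.125 > 0 → [-0.5, 6]
midpoint 2.75: h = 36.328125 > 0 → [2.75, 6]
midpoint 4.375: h = -18.896484 < 0 → [2.75, 4.375]
midpoint 3.5625: h = 17.0916 > 0 → [3.5625, 4.375]
midpoint 3.96875: h = 1.3926 > 0 → [3.96875, 4.375]
midpoint 4.171875: h = -8.153 < 0 → [3.96875, 4.171875]
midpoint 4.0703125: h = -3.2336 < 0 → [3.96875, 4.0703125]

4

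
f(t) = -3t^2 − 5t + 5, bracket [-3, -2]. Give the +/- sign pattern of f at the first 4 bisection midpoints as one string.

t = -2.5 gives f = -1.25, negative; keep [-2.5, -2]
t = -2.25 gives f = 1.0625, positive; keep [-2.5, -2.25]
t = -2.375 gives f = -0.046875, negative; keep [-2.375, -2.25]
t = -2.3125 gives f = 0.5195, positive; keep [-2.375, -2.3125]

-+-+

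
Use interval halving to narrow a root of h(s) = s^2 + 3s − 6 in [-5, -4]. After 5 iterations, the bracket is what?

[-4.375, -4.34375]

midpoint -4.5: h = 0.75 > 0 → [-4.5, -4]
midpoint -4.25: h = -0.6875 < 0 → [-4.5, -4.25]
midpoint -4.375: h = 0.015625 > 0 → [-4.375, -4.25]
midpoint -4.3125: h = -0.3398 < 0 → [-4.375, -4.3125]
midpoint -4.34375: h = -0.1631 < 0 → [-4.375, -4.34375]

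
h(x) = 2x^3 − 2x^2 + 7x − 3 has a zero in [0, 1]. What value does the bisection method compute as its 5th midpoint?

0.46875

h(0.5) = 0.25 > 0, so the root lies in [0, 0.5]
h(0.25) = -1.34375 < 0, so the root lies in [0.25, 0.5]
h(0.375) = -0.550781 < 0, so the root lies in [0.375, 0.5]
h(0.4375) = -0.1528 < 0, so the root lies in [0.4375, 0.5]
h(0.46875) = 0.0478 > 0, so the root lies in [0.4375, 0.46875]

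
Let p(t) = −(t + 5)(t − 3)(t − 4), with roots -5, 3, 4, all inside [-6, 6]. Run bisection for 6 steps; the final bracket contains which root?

-5

t = 0 gives p = -60, negative; keep [-6, 0]
t = -3 gives p = -84, negative; keep [-6, -3]
t = -4.5 gives p = -31.875, negative; keep [-6, -4.5]
t = -5.25 gives p = 19.0781, positive; keep [-5.25, -4.5]
t = -4.875 gives p = -8.7363, negative; keep [-5.25, -4.875]
t = -5.0625 gives p = 4.5667, positive; keep [-5.0625, -4.875]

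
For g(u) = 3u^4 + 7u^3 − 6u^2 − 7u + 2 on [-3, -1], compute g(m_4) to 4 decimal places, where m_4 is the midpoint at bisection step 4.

midpoint -2: g = -16 < 0 → [-3, -2]
midpoint -2.5: g = -10.1875 < 0 → [-3, -2.5]
midpoint -2.75: g = 1.871094 > 0 → [-2.75, -2.5]
midpoint -2.625: g = -5.1418 < 0 → [-2.75, -2.625]

-5.1418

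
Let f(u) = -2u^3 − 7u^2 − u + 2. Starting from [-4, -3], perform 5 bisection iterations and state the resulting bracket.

m = -3.5, f(m) = 5.5 (+); new bracket [-3.5, -3]
m = -3.25, f(m) = -0.03125 (−); new bracket [-3.5, -3.25]
m = -3.375, f(m) = 2.527344 (+); new bracket [-3.375, -3.25]
m = -3.3125, f(m) = 1.1978 (+); new bracket [-3.3125, -3.25]
m = -3.28125, f(m) = 0.5709 (+); new bracket [-3.28125, -3.25]

[-3.28125, -3.25]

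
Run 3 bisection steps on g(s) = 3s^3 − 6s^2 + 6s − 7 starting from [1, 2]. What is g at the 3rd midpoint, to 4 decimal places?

midpoint 1.5: g = -1.375 < 0 → [1.5, 2]
midpoint 1.75: g = 1.203125 > 0 → [1.5, 1.75]
midpoint 1.625: g = -0.220703 < 0 → [1.625, 1.75]

-0.2207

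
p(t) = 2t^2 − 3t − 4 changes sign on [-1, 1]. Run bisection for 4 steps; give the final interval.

[-0.875, -0.75]

midpoint 0: p = -4 < 0 → [-1, 0]
midpoint -0.5: p = -2 < 0 → [-1, -0.5]
midpoint -0.75: p = -0.625 < 0 → [-1, -0.75]
midpoint -0.875: p = 0.1562 > 0 → [-0.875, -0.75]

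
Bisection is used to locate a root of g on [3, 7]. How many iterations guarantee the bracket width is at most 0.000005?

20

Width after n steps is 4/2^n. Need 2^n ≥ 4/0.000005 = 800000.
2^19 = 524288 < 800000 ≤ 2^20 = 1048576, so n = 20.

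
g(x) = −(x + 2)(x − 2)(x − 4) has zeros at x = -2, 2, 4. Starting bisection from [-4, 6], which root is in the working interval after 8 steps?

-2

m = 1, g(m) = -9 (−); new bracket [-4, 1]
m = -1.5, g(m) = -9.625 (−); new bracket [-4, -1.5]
m = -2.75, g(m) = 24.046875 (+); new bracket [-2.75, -1.5]
m = -2.125, g(m) = 3.1582 (+); new bracket [-2.125, -1.5]
m = -1.8125, g(m) = -4.155 (−); new bracket [-2.125, -1.8125]
m = -1.96875, g(m) = -0.7403 (−); new bracket [-2.125, -1.96875]
m = -2.046875, g(m) = 1.1471 (+); new bracket [-2.046875, -1.96875]
m = -2.0078125, g(m) = 0.1881 (+); new bracket [-2.0078125, -1.96875]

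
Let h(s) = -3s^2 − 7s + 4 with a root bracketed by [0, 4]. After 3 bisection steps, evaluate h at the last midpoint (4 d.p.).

s = 2 gives h = -22, negative; keep [0, 2]
s = 1 gives h = -6, negative; keep [0, 1]
s = 0.5 gives h = -0.25, negative; keep [0, 0.5]

-0.2500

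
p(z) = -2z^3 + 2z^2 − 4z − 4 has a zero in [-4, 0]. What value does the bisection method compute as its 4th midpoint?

p(-2) = 28 > 0, so the root lies in [-2, 0]
p(-1) = 4 > 0, so the root lies in [-1, 0]
p(-0.5) = -1.25 < 0, so the root lies in [-1, -0.5]
p(-0.75) = 0.9688 > 0, so the root lies in [-0.75, -0.5]

-0.75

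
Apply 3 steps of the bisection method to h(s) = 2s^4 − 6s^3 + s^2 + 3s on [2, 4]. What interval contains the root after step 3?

h(3) = 18 > 0, so the root lies in [2, 3]
h(2.5) = -1.875 < 0, so the root lies in [2.5, 3]
h(2.75) = 5.414062 > 0, so the root lies in [2.5, 2.75]

[2.5, 2.75]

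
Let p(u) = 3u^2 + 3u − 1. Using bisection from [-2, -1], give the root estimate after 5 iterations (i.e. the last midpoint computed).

-1.28125

midpoint -1.5: p = 1.25 > 0 → [-1.5, -1]
midpoint -1.25: p = -0.0625 < 0 → [-1.5, -1.25]
midpoint -1.375: p = 0.546875 > 0 → [-1.375, -1.25]
midpoint -1.3125: p = 0.2305 > 0 → [-1.3125, -1.25]
midpoint -1.28125: p = 0.0811 > 0 → [-1.28125, -1.25]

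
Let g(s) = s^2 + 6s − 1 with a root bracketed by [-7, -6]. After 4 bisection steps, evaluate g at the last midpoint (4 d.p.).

0.1602

m = -6.5, g(m) = 2.25 (+); new bracket [-6.5, -6]
m = -6.25, g(m) = 0.5625 (+); new bracket [-6.25, -6]
m = -6.125, g(m) = -0.234375 (−); new bracket [-6.25, -6.125]
m = -6.1875, g(m) = 0.1602 (+); new bracket [-6.1875, -6.125]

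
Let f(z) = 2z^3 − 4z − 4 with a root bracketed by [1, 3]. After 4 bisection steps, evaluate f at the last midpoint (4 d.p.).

z = 2 gives f = 4, positive; keep [1, 2]
z = 1.5 gives f = -3.25, negative; keep [1.5, 2]
z = 1.75 gives f = -0.28125, negative; keep [1.75, 2]
z = 1.875 gives f = 1.6836, positive; keep [1.75, 1.875]

1.6836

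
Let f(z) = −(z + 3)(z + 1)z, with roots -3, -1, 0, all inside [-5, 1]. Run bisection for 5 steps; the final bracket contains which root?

midpoint -2: f = -2 < 0 → [-5, -2]
midpoint -3.5: f = 4.375 > 0 → [-3.5, -2]
midpoint -2.75: f = -1.203125 < 0 → [-3.5, -2.75]
midpoint -3.125: f = 0.8301 > 0 → [-3.125, -2.75]
midpoint -2.9375: f = -0.3557 < 0 → [-3.125, -2.9375]

-3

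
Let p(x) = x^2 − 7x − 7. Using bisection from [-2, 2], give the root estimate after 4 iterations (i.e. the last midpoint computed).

-0.75

x = 0 gives p = -7, negative; keep [-2, 0]
x = -1 gives p = 1, positive; keep [-1, 0]
x = -0.5 gives p = -3.25, negative; keep [-1, -0.5]
x = -0.75 gives p = -1.1875, negative; keep [-1, -0.75]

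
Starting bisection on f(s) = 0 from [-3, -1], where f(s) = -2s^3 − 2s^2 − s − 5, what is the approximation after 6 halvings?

-1.65625

f(-2) = 5 > 0, so the root lies in [-2, -1]
f(-1.5) = -1.25 < 0, so the root lies in [-2, -1.5]
f(-1.75) = 1.34375 > 0, so the root lies in [-1.75, -1.5]
f(-1.625) = -0.0742 < 0, so the root lies in [-1.75, -1.625]
f(-1.6875) = 0.603 > 0, so the root lies in [-1.6875, -1.625]
f(-1.65625) = 0.2567 > 0, so the root lies in [-1.65625, -1.625]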